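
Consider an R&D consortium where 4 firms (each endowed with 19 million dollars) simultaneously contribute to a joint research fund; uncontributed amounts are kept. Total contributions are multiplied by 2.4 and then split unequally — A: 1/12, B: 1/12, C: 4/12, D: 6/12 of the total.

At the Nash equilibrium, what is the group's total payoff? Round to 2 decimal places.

102.60 million dollars

Player j's private return per contributed unit is 2.4 × (j's share). Contributing is weakly dominant for j when that share is at least 1/2.4 = 0.4167, and contributing 0 is dominant otherwise.
Only D (6/12) clears that bar, contributing 19; the remaining 3 contribute 0. Total contributed: 19.
The joint research fund pays out 2.4 × 19 = 45.60 in total (split across the unequal shares, but the aggregate is all that matters for the group sum).
The 3 free-riders keep 19 each, adding 57. Group total = 57 + 45.60 = 102.60.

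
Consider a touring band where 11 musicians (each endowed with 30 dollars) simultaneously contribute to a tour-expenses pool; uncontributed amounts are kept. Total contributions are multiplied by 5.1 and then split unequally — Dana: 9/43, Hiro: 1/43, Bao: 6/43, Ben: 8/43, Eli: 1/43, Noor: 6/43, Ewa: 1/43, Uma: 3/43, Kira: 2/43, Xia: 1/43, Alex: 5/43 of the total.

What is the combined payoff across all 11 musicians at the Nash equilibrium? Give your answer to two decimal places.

Player j's private return per contributed unit is 5.1 × (j's share). Contributing is weakly dominant for j when that share is at least 1/5.1 = 0.1961, and contributing 0 is dominant otherwise.
Only Dana (9/43) clears that bar, contributing 30; the remaining 10 contribute 0. Total contributed: 30.
The tour-expenses pool pays out 5.1 × 30 = 153.00 in total (split across the unequal shares, but the aggregate is all that matters for the group sum).
The 10 free-riders keep 30 each, adding 300. Group total = 300 + 153.00 = 453.00.

453.00 dollars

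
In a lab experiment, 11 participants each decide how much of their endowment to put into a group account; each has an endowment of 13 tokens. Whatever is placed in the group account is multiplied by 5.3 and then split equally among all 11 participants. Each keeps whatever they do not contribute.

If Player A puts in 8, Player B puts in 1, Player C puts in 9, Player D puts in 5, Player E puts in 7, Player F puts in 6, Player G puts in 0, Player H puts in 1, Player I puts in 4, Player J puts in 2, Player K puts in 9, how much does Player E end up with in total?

31.05 tokens

Total contributed: 8 + 1 + 9 + 5 + 7 + 6 + 0 + 1 + 4 + 2 + 9 = 52.
Each receives 5.3 × 52 / 11 = 25.05 from the group account.
Player E keeps 13 − 7 = 6, so Player E's payoff is 6 + 25.05 = 31.05.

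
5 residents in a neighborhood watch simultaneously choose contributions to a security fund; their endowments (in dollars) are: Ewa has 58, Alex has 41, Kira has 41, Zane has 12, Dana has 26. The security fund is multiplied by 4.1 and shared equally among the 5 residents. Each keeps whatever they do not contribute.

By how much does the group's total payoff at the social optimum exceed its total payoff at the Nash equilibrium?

The private return per contributed unit is 4.1/5 = 0.8200 < 1 for every player regardless of endowment, so the Nash equilibrium is zero contribution and the group total is Σ E_j = 58 + 41 + 41 + 12 + 26 = 178.
Each contributed unit returns 4.100 to the group, so the social optimum is full contribution by everyone: group total = 4.100 × 178 = 729.80.
Efficiency loss = (4.100 − 1) × 178 = 551.80.

551.80 dollars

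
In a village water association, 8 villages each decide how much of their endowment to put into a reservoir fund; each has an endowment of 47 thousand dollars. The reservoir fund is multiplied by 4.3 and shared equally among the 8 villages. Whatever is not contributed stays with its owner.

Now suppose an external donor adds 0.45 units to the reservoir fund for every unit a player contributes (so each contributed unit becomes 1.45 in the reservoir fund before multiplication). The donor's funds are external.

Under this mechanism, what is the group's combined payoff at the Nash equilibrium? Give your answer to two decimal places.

With the mechanism, a contributed unit returns 4.3 × 1.45 / 8 = 0.7794 per unit of net cost — still below 1 — so contributing 0 remains dominant for every player.
At the Nash equilibrium no one contributes; group total payoff = 8 × 47 = 376.

376.00 thousand dollars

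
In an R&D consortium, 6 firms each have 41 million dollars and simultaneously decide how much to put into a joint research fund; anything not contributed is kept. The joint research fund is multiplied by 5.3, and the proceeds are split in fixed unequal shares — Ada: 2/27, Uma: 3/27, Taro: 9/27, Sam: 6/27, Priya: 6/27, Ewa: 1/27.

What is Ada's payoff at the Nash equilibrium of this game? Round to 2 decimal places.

89.29 million dollars

Each unit j contributes comes back to j as 5.3 × (j's share), so j prefers to contribute only if that share exceeds 1/5.3 = 0.1887; otherwise keeping the unit dominates.
Taro, Sam and Priya clear that bar, contributing 41 each; the remaining 3 contribute 0. Total contributed: 123.
Ada keeps 41 and receives 5.3 × 123 × 2/27 = 48.29 from the joint research fund, for a payoff of 89.29.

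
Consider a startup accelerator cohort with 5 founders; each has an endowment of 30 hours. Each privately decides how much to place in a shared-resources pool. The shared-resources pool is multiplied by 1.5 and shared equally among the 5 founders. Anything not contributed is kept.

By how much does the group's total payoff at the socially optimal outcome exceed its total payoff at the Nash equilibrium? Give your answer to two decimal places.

75.00 hours

Each contributed unit returns 1.5/5 = 0.3000 to its contributor — below 1 — so contributing 0 is dominant for every player. At the Nash equilibrium everyone keeps their 30, and the group total is 5 × 30 = 150.
Each contributed unit returns 1.500 to the group as a whole (0.3000 to each of 5 players), which exceeds 1, so the social optimum is full contribution: group total = 1.500 × 150 = 225.00.
Efficiency loss = 225.00 − 150 = 75.00.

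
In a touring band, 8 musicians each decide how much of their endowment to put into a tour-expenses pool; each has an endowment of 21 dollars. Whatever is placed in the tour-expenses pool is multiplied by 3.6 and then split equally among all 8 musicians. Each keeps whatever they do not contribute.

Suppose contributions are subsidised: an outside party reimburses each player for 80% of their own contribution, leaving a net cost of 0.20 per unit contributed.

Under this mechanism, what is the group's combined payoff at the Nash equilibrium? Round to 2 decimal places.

739.20 dollars

Under the mechanism each unit contributed yields (3.6/8) / 0.20 = 2.2500 back to its contributor per unit of net cost, which exceeds 1, making full contribution the dominant choice for everyone.
At the Nash equilibrium everyone contributes 21. Group total payoff = 8 × (21 × 0.80 + 3.6 × 21) = 739.20.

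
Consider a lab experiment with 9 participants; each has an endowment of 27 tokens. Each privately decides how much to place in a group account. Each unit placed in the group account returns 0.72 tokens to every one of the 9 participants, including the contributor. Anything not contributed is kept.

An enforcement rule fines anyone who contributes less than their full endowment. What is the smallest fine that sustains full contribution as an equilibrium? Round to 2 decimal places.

7.56 tokens

Given the others contribute fully, the best deviation is to contribute 0 (any partial contribution still incurs the fine and gives up units whose private return 0.72 is below 1).
Deviating from 27 to 0 saves 27 tokens but forfeits the deviator's share of the drop in the group account: 0.72 × 27 = 19.44.
So the deviation gain is 27 − 19.44 = 7.56, and the fine must be at least 7.56 tokens to wipe it out.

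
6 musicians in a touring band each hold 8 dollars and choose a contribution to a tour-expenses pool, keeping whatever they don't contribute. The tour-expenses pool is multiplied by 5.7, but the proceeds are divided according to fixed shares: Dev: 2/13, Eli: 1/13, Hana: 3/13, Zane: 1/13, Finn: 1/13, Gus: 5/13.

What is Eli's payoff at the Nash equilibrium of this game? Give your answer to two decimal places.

For player j, contributing a unit is worthwhile iff 5.7 × (j's share) ≥ 1, i.e. iff j's share is at least 0.1754.
Hana and Gus clear that bar, contributing 8 each; the remaining 4 contribute 0. Total contributed: 16.
Eli keeps 8 and receives 5.7 × 16 × 1/13 = 7.02 from the tour-expenses pool, for a payoff of 15.02.

15.02 dollars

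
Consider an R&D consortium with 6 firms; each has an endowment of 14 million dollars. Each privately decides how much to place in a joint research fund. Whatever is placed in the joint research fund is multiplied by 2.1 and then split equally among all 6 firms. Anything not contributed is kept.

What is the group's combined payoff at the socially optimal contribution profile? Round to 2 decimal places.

176.40 million dollars

Each contributed unit returns 2.100 to the group as a whole (0.3500 to each of 6 players), which exceeds 1, so the social optimum is full contribution: group total = 2.100 × 84 = 176.40.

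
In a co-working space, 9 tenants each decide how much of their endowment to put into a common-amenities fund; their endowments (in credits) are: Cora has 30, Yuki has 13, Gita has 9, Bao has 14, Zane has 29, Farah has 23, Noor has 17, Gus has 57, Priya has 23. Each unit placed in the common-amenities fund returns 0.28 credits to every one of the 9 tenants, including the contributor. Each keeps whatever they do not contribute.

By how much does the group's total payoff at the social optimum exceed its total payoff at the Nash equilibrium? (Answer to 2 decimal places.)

The private return per contributed unit is 0.28 < 1 for everyone, so the Nash equilibrium is zero contribution and the group total is Σ E_j = 30 + 13 + 9 + 14 + 29 + 23 + 17 + 57 + 23 = 215.
Each contributed unit returns 2.520 to the group, so the social optimum is full contribution by everyone: group total = 2.520 × 215 = 541.80.
Efficiency loss = (2.520 − 1) × 215 = 326.80.

326.80 credits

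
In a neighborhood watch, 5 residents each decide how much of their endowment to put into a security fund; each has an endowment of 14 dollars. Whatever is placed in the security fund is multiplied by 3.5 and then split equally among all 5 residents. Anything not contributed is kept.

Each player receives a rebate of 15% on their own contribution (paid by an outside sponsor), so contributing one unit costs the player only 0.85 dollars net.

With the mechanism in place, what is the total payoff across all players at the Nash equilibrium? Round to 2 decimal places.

With the mechanism, a contributed unit returns (3.5/5) / 0.85 = 0.8235 per unit of net cost — still below 1 — so contributing 0 remains dominant for every player.
At the Nash equilibrium no one contributes; group total payoff = 5 × 14 = 70.

70.00 dollars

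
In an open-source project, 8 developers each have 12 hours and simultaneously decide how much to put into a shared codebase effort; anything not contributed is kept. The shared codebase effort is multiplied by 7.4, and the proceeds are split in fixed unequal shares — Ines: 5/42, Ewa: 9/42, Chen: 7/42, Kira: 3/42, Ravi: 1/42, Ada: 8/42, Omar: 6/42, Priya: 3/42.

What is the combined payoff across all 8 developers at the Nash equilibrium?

403.20 hours

Each unit j contributes comes back to j as 7.4 × (j's share), so j prefers to contribute only if that share exceeds 1/7.4 = 0.1351; otherwise keeping the unit dominates.
The shares above 0.1351 belong to Ewa, Chen, Ada and Omar, contributing 12 each; the remaining 4 contribute 0. Total contributed: 48.
The shared codebase effort pays out 7.4 × 48 = 355.20 in total (split across the unequal shares, but the aggregate is all that matters for the group sum).
The 4 free-riders keep 12 each, adding 48. Group total = 48 + 355.20 = 403.20.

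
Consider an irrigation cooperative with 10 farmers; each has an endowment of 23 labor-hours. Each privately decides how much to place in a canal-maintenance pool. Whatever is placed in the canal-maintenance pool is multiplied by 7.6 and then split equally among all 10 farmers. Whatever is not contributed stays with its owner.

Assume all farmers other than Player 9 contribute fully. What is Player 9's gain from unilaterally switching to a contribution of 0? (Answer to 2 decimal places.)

5.52 labor-hours

Switching from a contribution of 23 to 0 lets Player 9 keep an extra 23 labor-hours, but lowers the canal-maintenance pool by 23, which costs Player 9 their own share of that drop: 7.6/10 × 23 = 17.48.
Net gain = 23 − 17.48 = 5.52. The private return per contributed unit (0.7600) is below 1, so free-riding is indeed the best response regardless of what the others do.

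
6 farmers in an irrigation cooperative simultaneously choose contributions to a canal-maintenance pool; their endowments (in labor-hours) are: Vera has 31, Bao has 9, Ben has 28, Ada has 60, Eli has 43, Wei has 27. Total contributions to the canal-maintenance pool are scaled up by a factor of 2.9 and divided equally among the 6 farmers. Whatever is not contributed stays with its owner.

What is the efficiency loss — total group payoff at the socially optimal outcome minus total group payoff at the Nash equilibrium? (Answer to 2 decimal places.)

The private return per contributed unit is 2.9/6 = 0.4833 < 1 for every player regardless of endowment, so the Nash equilibrium is zero contribution and the group total is Σ E_j = 31 + 9 + 28 + 60 + 43 + 27 = 198.
Each contributed unit returns 2.900 to the group, so the social optimum is full contribution by everyone: group total = 2.900 × 198 = 574.20.
Efficiency loss = (2.900 − 1) × 198 = 376.20.

376.20 labor-hours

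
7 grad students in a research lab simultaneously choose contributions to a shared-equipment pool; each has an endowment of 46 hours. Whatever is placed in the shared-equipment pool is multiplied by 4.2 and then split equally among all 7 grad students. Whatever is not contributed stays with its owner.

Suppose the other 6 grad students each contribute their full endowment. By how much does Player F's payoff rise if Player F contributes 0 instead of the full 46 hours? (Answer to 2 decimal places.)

Switching from a contribution of 46 to 0 lets Player F keep an extra 46 hours, but lowers the shared-equipment pool by 46, which costs Player F their own share of that drop: 4.2/7 × 46 = 27.60.
Net gain = 46 − 27.60 = 18.40. The private return per contributed unit (0.6000) is below 1, so free-riding is indeed the best response regardless of what the others do.

18.40 hours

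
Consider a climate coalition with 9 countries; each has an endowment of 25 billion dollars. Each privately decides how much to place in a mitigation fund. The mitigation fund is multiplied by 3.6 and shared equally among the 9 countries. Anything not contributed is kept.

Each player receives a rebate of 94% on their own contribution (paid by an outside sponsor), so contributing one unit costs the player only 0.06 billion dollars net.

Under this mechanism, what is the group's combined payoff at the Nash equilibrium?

1021.50 billion dollars

The effective private return per unit is now (3.6/9) / 0.06 = 6.6667 > 1, so every player's dominant strategy flips to full contribution.
At the Nash equilibrium everyone contributes 25. Group total payoff = 9 × (25 × 0.94 + 3.6 × 25) = 1021.50.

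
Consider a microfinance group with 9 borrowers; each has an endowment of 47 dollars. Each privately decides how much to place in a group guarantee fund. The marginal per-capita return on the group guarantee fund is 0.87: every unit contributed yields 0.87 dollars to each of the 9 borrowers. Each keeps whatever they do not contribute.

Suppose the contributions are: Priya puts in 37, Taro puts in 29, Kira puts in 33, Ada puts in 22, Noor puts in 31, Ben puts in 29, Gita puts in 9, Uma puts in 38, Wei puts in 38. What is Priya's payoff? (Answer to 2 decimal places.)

Total contributed: 37 + 29 + 33 + 22 + 31 + 29 + 9 + 38 + 38 = 266.
Each receives 0.87 × 266 = 231.42 from the group guarantee fund.
Priya keeps 47 − 37 = 10, so Priya's payoff is 10 + 231.42 = 241.42.

241.42 dollars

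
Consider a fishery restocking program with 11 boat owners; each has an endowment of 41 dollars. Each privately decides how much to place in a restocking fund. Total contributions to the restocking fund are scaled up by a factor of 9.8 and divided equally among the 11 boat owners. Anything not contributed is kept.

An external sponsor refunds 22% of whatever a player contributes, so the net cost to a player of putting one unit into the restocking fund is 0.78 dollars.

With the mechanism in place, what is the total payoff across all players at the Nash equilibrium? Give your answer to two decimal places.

With the mechanism, a contributed unit returns (9.8/11) / 0.78 = 1.1422 per unit of net cost to the contributor — now above 1 — so contributing fully is weakly dominant for every player.
So the Nash equilibrium is full contribution by all 11; the group earns 11 × (41 × 0.22 + 9.8 × 41) = 4519.02.

4519.02 dollars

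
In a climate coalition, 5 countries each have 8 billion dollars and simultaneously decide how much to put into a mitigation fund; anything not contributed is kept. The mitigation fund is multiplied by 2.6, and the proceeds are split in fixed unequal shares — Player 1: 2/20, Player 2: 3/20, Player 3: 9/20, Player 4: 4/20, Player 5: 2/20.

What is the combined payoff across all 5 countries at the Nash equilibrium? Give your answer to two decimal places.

For player j, contributing a unit is worthwhile iff 2.6 × (j's share) ≥ 1, i.e. iff j's share is at least 0.3846.
Only Player 3 (9/20) clears that bar, contributing 8; the remaining 4 contribute 0. Total contributed: 8.
The mitigation fund pays out 2.6 × 8 = 20.80 in total (split across the unequal shares, but the aggregate is all that matters for the group sum).
The 4 free-riders keep 8 each, adding 32. Group total = 32 + 20.80 = 52.80.

52.80 billion dollars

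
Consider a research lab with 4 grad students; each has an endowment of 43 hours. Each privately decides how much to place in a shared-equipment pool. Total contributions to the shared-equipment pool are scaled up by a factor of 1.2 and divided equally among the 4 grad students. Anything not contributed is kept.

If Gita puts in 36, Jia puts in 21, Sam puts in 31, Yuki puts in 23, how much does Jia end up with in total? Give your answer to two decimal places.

Total contributed: 36 + 21 + 31 + 23 = 111.
Each receives 1.2 × 111 / 4 = 33.30 from the shared-equipment pool.
Jia keeps 43 − 21 = 22, so Jia's payoff is 22 + 33.30 = 55.30.

55.30 hours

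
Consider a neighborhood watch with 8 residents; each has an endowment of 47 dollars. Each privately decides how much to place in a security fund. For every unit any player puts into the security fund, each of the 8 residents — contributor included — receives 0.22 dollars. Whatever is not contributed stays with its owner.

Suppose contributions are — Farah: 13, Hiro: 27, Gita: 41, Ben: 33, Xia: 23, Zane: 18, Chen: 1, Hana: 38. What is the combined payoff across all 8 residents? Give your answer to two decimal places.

523.44 dollars

Total contributed: 13 + 27 + 41 + 33 + 23 + 18 + 1 + 38 = 194; total kept: 8 × 47 − 194 = 182.
The security fund pays out 0.22 × 8 × 194 = 341.44 in aggregate.
Group total = 182 + 341.44 = 523.44.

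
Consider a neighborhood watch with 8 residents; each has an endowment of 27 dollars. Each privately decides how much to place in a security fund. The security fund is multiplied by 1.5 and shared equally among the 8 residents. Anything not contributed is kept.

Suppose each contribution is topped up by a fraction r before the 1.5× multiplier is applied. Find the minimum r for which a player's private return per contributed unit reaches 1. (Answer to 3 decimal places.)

With matching at rate r, one contributed unit becomes (1 + r) in the security fund and returns 1.5 × (1 + r) / 8 to the contributor.
Setting this equal to 1: 1 + r = 8/1.5 = 5.3333.
So the minimum matching rate is r = 5.3333 − 1 = 4.333.

4.333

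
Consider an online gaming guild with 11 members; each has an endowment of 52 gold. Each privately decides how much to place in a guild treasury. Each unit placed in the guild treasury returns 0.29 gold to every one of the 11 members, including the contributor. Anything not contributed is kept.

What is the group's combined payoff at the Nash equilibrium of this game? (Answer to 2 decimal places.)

The private return per contributed unit is 0.29 < 1, so contributing 0 is dominant for every player. At the Nash equilibrium everyone keeps their 52, and the group total is 11 × 52 = 572.

572.00 gold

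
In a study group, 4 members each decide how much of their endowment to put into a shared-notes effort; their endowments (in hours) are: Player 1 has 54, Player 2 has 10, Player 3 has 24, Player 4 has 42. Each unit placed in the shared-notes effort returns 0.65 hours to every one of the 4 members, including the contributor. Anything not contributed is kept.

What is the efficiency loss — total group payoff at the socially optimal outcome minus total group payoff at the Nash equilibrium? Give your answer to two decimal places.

The private return per contributed unit is 0.65 < 1 for everyone, so the Nash equilibrium is zero contribution and the group total is Σ E_j = 54 + 10 + 24 + 42 = 130.
Each contributed unit returns 2.600 to the group, so the social optimum is full contribution by everyone: group total = 2.600 × 130 = 338.00.
Efficiency loss = (2.600 − 1) × 130 = 208.00.

208.00 hours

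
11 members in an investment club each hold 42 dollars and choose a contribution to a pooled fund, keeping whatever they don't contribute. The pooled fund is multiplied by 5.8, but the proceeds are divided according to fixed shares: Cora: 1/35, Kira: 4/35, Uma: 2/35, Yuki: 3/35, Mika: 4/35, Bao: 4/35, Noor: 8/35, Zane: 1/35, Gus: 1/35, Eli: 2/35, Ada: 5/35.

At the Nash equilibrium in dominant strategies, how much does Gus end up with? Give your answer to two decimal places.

Each unit j contributes comes back to j as 5.8 × (j's share), so j prefers to contribute only if that share exceeds 1/5.8 = 0.1724; otherwise keeping the unit dominates.
The only share above 0.1724 is Noor's 8/35, contributing 42; the remaining 10 contribute 0. Total contributed: 42.
Gus keeps 42 and receives 5.8 × 42 × 1/35 = 6.96 from the pooled fund, for a payoff of 48.96.

48.96 dollars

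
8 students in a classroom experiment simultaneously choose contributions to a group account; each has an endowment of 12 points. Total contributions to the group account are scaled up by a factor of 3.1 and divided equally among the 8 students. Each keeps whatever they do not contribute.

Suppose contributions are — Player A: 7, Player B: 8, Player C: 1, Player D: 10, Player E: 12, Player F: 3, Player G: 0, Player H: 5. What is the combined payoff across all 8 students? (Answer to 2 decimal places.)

192.60 points

Total contributed: 7 + 8 + 1 + 10 + 12 + 3 + 0 + 5 = 46; total kept: 8 × 12 − 46 = 50.
The group account pays out 3.1 × 46 = 142.60 in aggregate.
Group total = 50 + 142.60 = 192.60.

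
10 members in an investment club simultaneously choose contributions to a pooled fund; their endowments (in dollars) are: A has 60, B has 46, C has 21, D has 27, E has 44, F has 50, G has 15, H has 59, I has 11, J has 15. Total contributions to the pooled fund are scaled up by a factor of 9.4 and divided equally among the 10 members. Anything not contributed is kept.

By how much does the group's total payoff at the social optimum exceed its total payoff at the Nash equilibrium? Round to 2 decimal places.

The private return per contributed unit is 9.4/10 = 0.9400 < 1 for every player regardless of endowment, so the Nash equilibrium is zero contribution and the group total is Σ E_j = 60 + 46 + 21 + 27 + 44 + 50 + 15 + 59 + 11 + 15 = 348.
Each contributed unit returns 9.400 to the group, so the social optimum is full contribution by everyone: group total = 9.400 × 348 = 3271.20.
Efficiency loss = (9.400 − 1) × 348 = 2923.20.

2923.20 dollars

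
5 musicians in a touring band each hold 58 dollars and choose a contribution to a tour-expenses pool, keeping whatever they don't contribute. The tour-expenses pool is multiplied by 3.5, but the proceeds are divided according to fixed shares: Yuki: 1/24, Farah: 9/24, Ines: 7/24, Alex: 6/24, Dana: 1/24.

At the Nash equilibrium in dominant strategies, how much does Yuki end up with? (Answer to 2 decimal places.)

Player j's private return per contributed unit is 3.5 × (j's share). Contributing is weakly dominant for j when that share is at least 1/3.5 = 0.2857, and contributing 0 is dominant otherwise.
Farah and Ines are above the threshold, contributing 58 each; the remaining 3 contribute 0. Total contributed: 116.
Yuki keeps 58 and receives 3.5 × 116 × 1/24 = 16.92 from the tour-expenses pool, for a payoff of 74.92.

74.92 dollars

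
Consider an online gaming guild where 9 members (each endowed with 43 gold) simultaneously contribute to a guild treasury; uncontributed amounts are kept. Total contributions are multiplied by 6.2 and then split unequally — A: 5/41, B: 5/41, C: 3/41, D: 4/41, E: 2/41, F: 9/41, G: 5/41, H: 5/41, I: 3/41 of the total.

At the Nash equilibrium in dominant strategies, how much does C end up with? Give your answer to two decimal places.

62.51 gold

Player j's private return per contributed unit is 6.2 × (j's share). Contributing is weakly dominant for j when that share is at least 1/6.2 = 0.1613, and contributing 0 is dominant otherwise.
Only F (9/41) clears that bar, contributing 43; the remaining 8 contribute 0. Total contributed: 43.
C keeps 43 and receives 6.2 × 43 × 3/41 = 19.51 from the guild treasury, for a payoff of 62.51.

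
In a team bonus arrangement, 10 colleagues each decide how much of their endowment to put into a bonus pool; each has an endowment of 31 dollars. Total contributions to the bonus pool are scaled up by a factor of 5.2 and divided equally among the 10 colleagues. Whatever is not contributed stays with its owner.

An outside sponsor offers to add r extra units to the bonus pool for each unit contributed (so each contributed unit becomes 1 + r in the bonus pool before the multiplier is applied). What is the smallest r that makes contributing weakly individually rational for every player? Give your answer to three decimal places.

0.923

With matching at rate r, one contributed unit becomes (1 + r) in the bonus pool and returns 5.2 × (1 + r) / 10 to the contributor.
Setting this equal to 1: 1 + r = 10/5.2 = 1.9231.
So the minimum matching rate is r = 1.9231 − 1 = 0.923.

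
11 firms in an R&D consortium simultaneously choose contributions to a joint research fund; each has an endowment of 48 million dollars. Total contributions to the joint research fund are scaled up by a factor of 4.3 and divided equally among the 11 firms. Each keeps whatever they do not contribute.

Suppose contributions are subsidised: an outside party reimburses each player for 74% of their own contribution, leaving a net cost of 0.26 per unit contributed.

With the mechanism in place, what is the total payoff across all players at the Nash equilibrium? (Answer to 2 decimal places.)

2661.12 million dollars

With the mechanism, a contributed unit returns (4.3/11) / 0.26 = 1.5035 per unit of net cost to the contributor — now above 1 — so contributing fully is weakly dominant for every player.
At the Nash equilibrium everyone contributes 48. Group total payoff = 11 × (48 × 0.74 + 4.3 × 48) = 2661.12.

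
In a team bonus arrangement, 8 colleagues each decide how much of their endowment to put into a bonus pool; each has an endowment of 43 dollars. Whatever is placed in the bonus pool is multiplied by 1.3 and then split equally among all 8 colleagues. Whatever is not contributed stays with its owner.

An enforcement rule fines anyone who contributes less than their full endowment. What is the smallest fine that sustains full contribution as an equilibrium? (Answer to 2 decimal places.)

36.01 dollars

Given the others contribute fully, the best deviation is to contribute 0 (any partial contribution still incurs the fine and gives up units whose private return 0.1625 is below 1).
Deviating from 43 to 0 saves 43 dollars but forfeits the deviator's share of the drop in the bonus pool: 1.3/8 × 43 = 6.99.
So the deviation gain is 43 − 6.99 = 36.01, and the fine must be at least 36.01 dollars to wipe it out.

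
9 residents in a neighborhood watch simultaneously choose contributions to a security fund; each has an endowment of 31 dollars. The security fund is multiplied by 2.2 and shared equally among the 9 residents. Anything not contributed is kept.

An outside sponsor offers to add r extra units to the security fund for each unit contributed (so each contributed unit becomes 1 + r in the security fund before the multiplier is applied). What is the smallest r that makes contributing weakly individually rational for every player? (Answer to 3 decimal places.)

With matching at rate r, one contributed unit becomes (1 + r) in the security fund and returns 2.2 × (1 + r) / 9 to the contributor.
Setting this equal to 1: 1 + r = 9/2.2 = 4.0909.
So the minimum matching rate is r = 4.0909 − 1 = 3.091.

3.091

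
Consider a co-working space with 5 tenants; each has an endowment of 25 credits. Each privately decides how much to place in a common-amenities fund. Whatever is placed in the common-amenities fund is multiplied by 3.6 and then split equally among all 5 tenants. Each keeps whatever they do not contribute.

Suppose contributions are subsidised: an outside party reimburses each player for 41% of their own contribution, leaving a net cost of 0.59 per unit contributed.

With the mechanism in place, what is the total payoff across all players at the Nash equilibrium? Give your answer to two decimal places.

Under the mechanism each unit contributed yields (3.6/5) / 0.59 = 1.2203 back to its contributor per unit of net cost, which exceeds 1, making full contribution the dominant choice for everyone.
At the Nash equilibrium everyone contributes 25. Group total payoff = 5 × (25 × 0.41 + 3.6 × 25) = 501.25.

501.25 credits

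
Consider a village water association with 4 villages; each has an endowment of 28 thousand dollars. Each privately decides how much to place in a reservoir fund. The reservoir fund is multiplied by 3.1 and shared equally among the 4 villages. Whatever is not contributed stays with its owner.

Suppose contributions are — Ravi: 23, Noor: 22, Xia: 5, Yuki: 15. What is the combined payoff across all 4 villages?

Total contributed: 23 + 22 + 5 + 15 = 65; total kept: 4 × 28 − 65 = 47.
The reservoir fund pays out 3.1 × 65 = 201.50 in aggregate.
Group total = 47 + 201.50 = 248.50.

248.50 thousand dollars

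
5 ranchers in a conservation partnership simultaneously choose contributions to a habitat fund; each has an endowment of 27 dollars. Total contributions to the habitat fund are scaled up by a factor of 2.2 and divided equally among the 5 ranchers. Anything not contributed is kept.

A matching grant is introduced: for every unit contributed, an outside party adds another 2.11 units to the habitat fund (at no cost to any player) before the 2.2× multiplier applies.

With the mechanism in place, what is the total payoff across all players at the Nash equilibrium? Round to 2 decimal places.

The effective private return per unit is now 2.2 × 3.11 / 5 = 1.3684 > 1, so every player's dominant strategy flips to full contribution.
So the Nash equilibrium is full contribution by all 5; the group earns 2.2 × 3.11 × 135 = 923.67.

923.67 dollars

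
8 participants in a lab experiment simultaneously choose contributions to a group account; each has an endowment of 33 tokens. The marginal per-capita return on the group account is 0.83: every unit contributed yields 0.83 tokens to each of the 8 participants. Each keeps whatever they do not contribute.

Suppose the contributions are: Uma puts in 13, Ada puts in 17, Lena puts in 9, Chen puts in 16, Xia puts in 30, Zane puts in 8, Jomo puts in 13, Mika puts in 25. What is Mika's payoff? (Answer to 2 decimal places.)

Total contributed: 13 + 17 + 9 + 16 + 30 + 8 + 13 + 25 = 131.
Each receives 0.83 × 131 = 108.73 from the group account.
Mika keeps 33 − 25 = 8, so Mika's payoff is 8 + 108.73 = 116.73.

116.73 tokens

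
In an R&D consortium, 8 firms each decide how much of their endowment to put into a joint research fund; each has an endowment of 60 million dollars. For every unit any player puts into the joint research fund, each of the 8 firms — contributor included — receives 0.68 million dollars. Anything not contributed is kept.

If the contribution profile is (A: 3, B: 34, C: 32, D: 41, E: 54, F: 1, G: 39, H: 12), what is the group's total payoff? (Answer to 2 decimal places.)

Total contributed: 3 + 34 + 32 + 41 + 54 + 1 + 39 + 12 = 216; total kept: 8 × 60 − 216 = 264.
The joint research fund pays out 0.68 × 8 × 216 = 1175.04 in aggregate.
Group total = 264 + 1175.04 = 1439.04.

1439.04 million dollars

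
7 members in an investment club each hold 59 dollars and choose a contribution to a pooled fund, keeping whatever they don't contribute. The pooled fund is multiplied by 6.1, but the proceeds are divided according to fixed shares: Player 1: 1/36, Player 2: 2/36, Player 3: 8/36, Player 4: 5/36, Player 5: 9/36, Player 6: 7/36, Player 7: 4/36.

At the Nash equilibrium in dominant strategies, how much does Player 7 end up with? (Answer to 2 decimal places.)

178.97 dollars

Each unit j contributes comes back to j as 6.1 × (j's share), so j prefers to contribute only if that share exceeds 1/6.1 = 0.1639; otherwise keeping the unit dominates.
Player 3, Player 5 and Player 6 clear that bar, contributing 59 each; the remaining 4 contribute 0. Total contributed: 177.
Player 7 keeps 59 and receives 6.1 × 177 × 4/36 = 119.97 from the pooled fund, for a payoff of 178.97.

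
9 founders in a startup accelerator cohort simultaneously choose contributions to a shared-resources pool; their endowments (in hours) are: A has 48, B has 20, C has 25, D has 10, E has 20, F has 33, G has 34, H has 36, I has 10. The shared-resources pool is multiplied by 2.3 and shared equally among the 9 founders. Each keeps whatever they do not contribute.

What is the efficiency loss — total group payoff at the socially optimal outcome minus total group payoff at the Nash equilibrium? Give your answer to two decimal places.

The private return per contributed unit is 2.3/9 = 0.2556 < 1 for every player regardless of endowment, so the Nash equilibrium is zero contribution and the group total is Σ E_j = 48 + 20 + 25 + 10 + 20 + 33 + 34 + 36 + 10 = 236.
Each contributed unit returns 2.300 to the group, so the social optimum is full contribution by everyone: group total = 2.300 × 236 = 542.80.
Efficiency loss = (2.300 − 1) × 236 = 306.80.

306.80 hours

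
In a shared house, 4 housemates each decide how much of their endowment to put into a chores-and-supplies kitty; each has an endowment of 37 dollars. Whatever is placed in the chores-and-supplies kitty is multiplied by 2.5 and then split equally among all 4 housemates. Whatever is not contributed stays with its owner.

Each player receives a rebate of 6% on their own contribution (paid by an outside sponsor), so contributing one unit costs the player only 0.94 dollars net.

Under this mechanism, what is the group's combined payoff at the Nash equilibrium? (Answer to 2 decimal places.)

Even with the mechanism, each unit contributed returns only (2.5/4) / 0.94 = 0.6649 per unit of net cost, so contributing nothing is still dominant.
Everyone keeps their endowment and the group total is 4 × 37 = 148.

148.00 dollars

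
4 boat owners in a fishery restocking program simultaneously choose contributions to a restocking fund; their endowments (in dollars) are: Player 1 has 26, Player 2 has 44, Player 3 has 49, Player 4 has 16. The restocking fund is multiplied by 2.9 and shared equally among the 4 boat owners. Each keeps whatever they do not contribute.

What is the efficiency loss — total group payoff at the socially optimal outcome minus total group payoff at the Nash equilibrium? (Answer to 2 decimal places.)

The private return per contributed unit is 2.9/4 = 0.7250 < 1 for every player regardless of endowment, so the Nash equilibrium is zero contribution and the group total is Σ E_j = 26 + 44 + 49 + 16 = 135.
Each contributed unit returns 2.900 to the group, so the social optimum is full contribution by everyone: group total = 2.900 × 135 = 391.50.
Efficiency loss = (2.900 − 1) × 135 = 256.50.

256.50 dollars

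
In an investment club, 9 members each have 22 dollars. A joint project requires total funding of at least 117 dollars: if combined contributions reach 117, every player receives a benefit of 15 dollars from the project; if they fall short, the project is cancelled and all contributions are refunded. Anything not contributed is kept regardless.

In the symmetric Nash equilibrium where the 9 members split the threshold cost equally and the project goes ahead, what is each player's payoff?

24 dollars

Equal share of the threshold: 117/9 = 13.
At this profile no one gains by cutting their contribution: any cut drops the total below 117, the project is cancelled, contributions are refunded, and the deviator ends with 22, which is less than 22 − 13 + 15 = 24. Contributing more than 13 just wastes the excess. So contributing exactly 13 is a best response.
Each player's payoff: 22 − 13 + 15 = 24.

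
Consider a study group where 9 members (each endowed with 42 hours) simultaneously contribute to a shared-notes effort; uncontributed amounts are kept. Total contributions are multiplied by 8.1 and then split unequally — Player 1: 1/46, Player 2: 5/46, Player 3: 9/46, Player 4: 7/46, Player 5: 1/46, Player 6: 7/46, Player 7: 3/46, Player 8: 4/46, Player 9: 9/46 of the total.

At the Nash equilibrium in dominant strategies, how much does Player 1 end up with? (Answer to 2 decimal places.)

71.58 hours

Player j's private return per contributed unit is 8.1 × (j's share). Contributing is weakly dominant for j when that share is at least 1/8.1 = 0.1235, and contributing 0 is dominant otherwise.
The shares above 0.1235 belong to Player 3, Player 4, Player 6 and Player 9, contributing 42 each; the remaining 5 contribute 0. Total contributed: 168.
Player 1 keeps 42 and receives 8.1 × 168 × 1/46 = 29.58 from the shared-notes effort, for a payoff of 71.58.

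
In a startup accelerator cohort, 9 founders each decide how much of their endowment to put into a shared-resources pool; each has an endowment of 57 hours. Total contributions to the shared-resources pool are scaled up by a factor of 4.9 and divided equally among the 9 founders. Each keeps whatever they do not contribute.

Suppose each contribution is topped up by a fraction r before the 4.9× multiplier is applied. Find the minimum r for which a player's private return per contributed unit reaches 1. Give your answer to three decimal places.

With matching at rate r, one contributed unit becomes (1 + r) in the shared-resources pool and returns 4.9 × (1 + r) / 9 to the contributor.
Setting this equal to 1: 1 + r = 9/4.9 = 1.8367.
So the minimum matching rate is r = 1.8367 − 1 = 0.837.

0.837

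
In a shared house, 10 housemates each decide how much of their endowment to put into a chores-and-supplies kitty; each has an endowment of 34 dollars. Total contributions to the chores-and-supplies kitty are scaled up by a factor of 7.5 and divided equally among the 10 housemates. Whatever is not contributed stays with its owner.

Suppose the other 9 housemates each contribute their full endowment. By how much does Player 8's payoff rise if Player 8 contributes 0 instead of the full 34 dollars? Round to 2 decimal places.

Switching from a contribution of 34 to 0 lets Player 8 keep an extra 34 dollars, but lowers the chores-and-supplies kitty by 34, which costs Player 8 their own share of that drop: 7.5/10 × 34 = 25.50.
Net gain = 34 − 25.50 = 8.50. The private return per contributed unit (0.7500) is below 1, so free-riding is indeed the best response regardless of what the others do.

8.50 dollars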